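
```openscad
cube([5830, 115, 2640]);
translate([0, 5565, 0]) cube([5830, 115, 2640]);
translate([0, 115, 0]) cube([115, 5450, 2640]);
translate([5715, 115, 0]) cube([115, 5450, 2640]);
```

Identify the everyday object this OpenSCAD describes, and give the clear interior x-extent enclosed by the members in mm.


A house (or room) frame. The interior width is 5600 mm.

Four 2640 mm walls enclosing a rectangle with no floor or roof — a room or house frame. Outside width is 5830 mm and wall thickness is 115 mm, so the interior width is 5830 − 2 × 115 = 5600 mm.


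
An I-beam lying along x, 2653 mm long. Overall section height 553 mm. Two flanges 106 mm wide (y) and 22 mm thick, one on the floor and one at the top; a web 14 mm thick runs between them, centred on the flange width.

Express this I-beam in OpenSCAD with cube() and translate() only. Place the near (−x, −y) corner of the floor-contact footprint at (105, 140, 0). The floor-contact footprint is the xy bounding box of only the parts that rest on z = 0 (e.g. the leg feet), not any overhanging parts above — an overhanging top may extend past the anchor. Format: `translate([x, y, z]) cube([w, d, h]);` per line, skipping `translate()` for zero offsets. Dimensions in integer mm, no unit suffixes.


translate([105, 140, 0]) cube([2653, 106, 22]);
translate([105, 186, 22]) cube([2653, 14, 509]);
translate([105, 140, 531]) cube([2653, 106, 22]);


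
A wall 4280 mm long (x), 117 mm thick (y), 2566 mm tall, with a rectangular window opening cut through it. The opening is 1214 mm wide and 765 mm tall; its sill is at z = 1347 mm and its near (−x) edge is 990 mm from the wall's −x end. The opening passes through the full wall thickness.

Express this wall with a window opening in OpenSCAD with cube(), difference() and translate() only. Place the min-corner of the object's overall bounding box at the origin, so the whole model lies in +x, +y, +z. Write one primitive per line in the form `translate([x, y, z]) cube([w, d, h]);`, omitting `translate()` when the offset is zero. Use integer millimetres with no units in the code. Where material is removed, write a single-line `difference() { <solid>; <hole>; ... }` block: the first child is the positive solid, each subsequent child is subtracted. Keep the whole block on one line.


difference() { cube([4280, 117, 2566]); translate([990, 0, 1347]) cube([1214, 117, 765]); }


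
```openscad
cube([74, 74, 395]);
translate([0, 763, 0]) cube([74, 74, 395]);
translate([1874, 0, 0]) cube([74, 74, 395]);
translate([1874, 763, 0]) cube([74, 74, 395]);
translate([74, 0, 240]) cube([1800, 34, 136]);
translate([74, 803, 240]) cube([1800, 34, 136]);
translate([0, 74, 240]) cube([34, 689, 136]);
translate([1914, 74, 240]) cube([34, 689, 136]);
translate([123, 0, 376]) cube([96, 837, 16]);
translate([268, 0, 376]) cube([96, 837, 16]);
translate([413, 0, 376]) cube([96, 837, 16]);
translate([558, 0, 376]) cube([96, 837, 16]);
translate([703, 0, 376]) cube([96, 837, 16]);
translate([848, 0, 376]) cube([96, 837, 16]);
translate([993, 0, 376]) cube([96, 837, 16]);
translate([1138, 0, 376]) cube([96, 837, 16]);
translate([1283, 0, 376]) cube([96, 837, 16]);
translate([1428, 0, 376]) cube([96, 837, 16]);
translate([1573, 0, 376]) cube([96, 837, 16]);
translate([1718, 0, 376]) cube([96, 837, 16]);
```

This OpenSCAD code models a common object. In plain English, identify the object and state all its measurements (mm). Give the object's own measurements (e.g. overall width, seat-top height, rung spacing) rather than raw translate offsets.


A bed frame 1948 mm long (x) by 837 mm wide (y). Four 74×74 mm corner posts, 395 mm tall, at the corners of the footprint. Four rails of 34 mm thickness and 136 mm height run between adjacent posts with their undersides at z = 240 mm, their outer faces flush with the outside of the frame (the two x-running rails run between the posts' inner faces; the two y-running rails run between the posts' inner faces). 12 slats, each 96 mm wide (x) and 16 mm thick, lie across the top of the two x-running rails, running the full 837 mm width of the frame in y; along x they sit between the end posts with a 49 mm gap after the −x posts and between neighbouring slats, leaving 60 mm before the +x posts.


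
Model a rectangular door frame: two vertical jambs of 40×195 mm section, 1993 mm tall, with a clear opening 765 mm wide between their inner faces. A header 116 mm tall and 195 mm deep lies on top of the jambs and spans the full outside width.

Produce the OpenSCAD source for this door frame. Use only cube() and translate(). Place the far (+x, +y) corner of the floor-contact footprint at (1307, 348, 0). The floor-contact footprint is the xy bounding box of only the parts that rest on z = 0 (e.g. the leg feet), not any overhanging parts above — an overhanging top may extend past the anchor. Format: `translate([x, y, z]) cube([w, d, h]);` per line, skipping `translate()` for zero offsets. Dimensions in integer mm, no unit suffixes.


translate([462, 153, 0]) cube([40, 195, 1993]);
translate([1267, 153, 0]) cube([40, 195, 1993]);
translate([462, 153, 1993]) cube([845, 195, 116]);


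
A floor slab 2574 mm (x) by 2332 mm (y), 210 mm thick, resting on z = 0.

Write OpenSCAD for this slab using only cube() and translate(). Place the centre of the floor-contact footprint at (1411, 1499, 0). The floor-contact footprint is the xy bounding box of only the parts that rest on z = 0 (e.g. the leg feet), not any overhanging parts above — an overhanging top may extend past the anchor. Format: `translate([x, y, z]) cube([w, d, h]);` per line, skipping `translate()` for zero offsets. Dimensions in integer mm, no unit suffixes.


translate([124, 333, 0]) cube([2574, 2332, 210]);


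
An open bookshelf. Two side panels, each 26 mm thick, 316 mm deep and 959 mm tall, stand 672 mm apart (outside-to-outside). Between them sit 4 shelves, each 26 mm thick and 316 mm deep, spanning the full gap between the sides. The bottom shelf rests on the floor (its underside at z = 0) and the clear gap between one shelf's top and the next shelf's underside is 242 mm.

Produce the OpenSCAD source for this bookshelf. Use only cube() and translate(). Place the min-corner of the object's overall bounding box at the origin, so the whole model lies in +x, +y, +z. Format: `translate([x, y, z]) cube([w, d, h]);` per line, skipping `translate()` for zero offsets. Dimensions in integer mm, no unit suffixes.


cube([26, 316, 959]);
translate([646, 0, 0]) cube([26, 316, 959]);
translate([26, 0, 0]) cube([620, 316, 26]);
translate([26, 0, 268]) cube([620, 316, 26]);
translate([26, 0, 536]) cube([620, 316, 26]);
translate([26, 0, 804]) cube([620, 316, 26]);


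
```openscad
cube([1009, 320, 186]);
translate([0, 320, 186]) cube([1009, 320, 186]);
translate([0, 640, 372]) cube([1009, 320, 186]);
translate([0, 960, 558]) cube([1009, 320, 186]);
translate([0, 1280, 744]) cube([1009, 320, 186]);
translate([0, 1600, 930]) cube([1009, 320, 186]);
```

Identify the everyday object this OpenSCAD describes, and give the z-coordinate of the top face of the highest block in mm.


A staircase. The total rise is 1116 mm.

6 identical blocks, each offset up and back from the previous — a staircase. Each step is 186 mm tall and there are 6 of them, so the total rise is 6 × 186 = 1116 mm.


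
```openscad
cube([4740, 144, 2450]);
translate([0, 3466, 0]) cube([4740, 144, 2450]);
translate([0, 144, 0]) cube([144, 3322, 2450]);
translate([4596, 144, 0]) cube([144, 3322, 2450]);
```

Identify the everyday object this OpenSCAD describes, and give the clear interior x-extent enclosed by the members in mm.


A house (or room) frame. The interior width is 4452 mm.

Four 2450 mm walls enclosing a rectangle with no floor or roof — a room or house frame. Outside width is 4740 mm and wall thickness is 144 mm, so the interior width is 4740 − 2 × 144 = 4452 mm.


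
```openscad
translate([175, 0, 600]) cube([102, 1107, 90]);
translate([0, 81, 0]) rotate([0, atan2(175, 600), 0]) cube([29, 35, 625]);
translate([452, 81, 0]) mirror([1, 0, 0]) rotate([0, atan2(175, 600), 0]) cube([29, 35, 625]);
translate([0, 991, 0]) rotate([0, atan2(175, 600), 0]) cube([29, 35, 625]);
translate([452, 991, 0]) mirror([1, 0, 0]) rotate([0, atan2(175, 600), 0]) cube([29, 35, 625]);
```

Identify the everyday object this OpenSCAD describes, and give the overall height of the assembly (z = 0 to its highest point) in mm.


A sawhorse. The overall height is 690 mm.

A beam across two mirrored pairs of raked legs — a sawhorse. The beam's underside is at z = 600 (matching the legs' vertical rise in atan2(175, 600)) and the beam is 90 mm tall, so its top is at 600 + 90 = 690 mm. The raked legs top out at the beam's underside, so that is the highest point.


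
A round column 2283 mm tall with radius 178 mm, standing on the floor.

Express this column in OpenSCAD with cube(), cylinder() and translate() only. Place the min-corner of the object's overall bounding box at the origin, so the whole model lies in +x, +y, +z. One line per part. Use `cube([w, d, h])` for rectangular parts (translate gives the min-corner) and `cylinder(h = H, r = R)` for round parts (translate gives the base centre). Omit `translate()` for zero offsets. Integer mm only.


translate([178, 178, 0]) cylinder(h = 2283, r = 178);


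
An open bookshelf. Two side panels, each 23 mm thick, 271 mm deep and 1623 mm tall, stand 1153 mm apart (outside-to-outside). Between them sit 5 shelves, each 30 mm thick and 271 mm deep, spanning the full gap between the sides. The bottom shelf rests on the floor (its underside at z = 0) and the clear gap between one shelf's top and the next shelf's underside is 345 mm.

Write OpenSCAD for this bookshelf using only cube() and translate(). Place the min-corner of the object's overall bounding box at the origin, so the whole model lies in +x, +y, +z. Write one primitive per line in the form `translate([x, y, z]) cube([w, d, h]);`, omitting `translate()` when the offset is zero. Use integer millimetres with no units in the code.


cube([23, 271, 1623]);
translate([1130, 0, 0]) cube([23, 271, 1623]);
translate([23, 0, 0]) cube([1107, 271, 30]);
translate([23, 0, 375]) cube([1107, 271, 30]);
translate([23, 0, 750]) cube([1107, 271, 30]);
translate([23, 0, 1125]) cube([1107, 271, 30]);
translate([23, 0, 1500]) cube([1107, 271, 30]);


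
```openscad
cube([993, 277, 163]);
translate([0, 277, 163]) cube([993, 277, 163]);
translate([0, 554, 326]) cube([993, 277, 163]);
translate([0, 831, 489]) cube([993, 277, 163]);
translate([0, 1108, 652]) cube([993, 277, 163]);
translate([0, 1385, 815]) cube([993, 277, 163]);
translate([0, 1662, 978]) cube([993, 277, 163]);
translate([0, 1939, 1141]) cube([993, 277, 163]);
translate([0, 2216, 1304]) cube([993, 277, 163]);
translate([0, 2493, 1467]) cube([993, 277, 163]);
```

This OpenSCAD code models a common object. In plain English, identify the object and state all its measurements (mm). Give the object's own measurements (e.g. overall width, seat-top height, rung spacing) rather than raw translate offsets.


A straight staircase of 10 solid steps. Each step is 993 mm wide (x), 277 mm deep (y, the going) and 163 mm tall (the rise). The first step rests on the floor; each subsequent step sits one going further in +y and one rise higher in +z, directly behind and above the previous step with no overlap.


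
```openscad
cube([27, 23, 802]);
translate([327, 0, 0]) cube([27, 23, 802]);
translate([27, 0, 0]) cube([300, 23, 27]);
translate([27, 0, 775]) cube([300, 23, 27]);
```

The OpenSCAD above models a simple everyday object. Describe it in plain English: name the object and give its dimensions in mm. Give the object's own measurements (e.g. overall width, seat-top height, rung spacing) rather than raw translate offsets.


A rectangular picture frame lying in the x–z plane (depth along y). The opening is 300 mm wide (x) by 748 mm tall (z), surrounded by a border 27 mm wide on all four sides. The frame is 23 mm deep and is made of two full-height vertical stiles with two horizontal rails fitted between them.


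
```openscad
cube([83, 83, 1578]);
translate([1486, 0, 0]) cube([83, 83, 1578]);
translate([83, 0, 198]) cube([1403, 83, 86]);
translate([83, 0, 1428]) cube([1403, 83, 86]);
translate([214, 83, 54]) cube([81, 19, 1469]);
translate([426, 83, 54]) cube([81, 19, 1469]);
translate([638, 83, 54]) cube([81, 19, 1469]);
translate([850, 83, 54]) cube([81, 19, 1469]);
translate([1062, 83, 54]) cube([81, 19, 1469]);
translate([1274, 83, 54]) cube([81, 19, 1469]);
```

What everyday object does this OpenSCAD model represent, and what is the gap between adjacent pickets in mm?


A fence section. The picket gap is 131 mm.

Two posts, two rails, 6 pickets — a fence section. Span 1403 mm holds 6 pickets of 81 mm with 7 equal gaps: ⌊(1403 − 6·81) / 7⌋ = 131 mm.


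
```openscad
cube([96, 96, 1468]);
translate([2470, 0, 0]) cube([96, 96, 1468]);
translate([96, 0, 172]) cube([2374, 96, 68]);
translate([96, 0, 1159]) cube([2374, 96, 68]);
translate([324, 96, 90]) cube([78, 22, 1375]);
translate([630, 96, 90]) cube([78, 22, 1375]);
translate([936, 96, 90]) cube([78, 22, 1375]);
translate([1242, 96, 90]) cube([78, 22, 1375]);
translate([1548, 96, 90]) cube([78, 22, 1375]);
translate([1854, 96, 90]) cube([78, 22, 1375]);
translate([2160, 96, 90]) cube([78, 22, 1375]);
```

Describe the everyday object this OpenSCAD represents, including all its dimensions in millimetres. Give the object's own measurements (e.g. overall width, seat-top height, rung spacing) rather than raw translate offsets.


A fence section. Two 96×96 mm posts, 1468 mm tall, stand on the floor with a clear span of 2374 mm between their inner faces. Two horizontal rails of 96×68 mm section span the gap between the posts with their undersides at z = 172 mm and z = 1159 mm, flush with the posts' −y face. 7 pickets, each 78 mm wide, 22 mm thick and 1375 mm tall, are fixed to the +y face of the rails with their bottoms at z = 90 mm, spaced across the span with a 228 mm gap after the −x post and between neighbouring pickets, with 232 mm left before the +x post.


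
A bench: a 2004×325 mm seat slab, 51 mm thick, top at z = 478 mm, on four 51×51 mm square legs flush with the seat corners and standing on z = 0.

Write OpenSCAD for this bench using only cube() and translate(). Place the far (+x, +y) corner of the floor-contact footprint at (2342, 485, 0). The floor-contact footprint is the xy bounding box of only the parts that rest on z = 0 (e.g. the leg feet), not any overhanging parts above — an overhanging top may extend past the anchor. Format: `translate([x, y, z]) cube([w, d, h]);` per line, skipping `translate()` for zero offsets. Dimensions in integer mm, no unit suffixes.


translate([338, 160, 427]) cube([2004, 325, 51]);
translate([338, 160, 0]) cube([51, 51, 427]);
translate([338, 434, 0]) cube([51, 51, 427]);
translate([2291, 160, 0]) cube([51, 51, 427]);
translate([2291, 434, 0]) cube([51, 51, 427]);


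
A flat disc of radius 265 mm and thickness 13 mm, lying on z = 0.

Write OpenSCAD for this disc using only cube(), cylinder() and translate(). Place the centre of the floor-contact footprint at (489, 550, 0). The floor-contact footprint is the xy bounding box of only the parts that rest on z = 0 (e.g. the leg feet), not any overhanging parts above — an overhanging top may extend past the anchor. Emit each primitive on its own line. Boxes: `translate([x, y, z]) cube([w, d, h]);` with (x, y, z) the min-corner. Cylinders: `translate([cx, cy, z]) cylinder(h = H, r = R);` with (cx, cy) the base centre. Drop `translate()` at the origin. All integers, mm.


translate([489, 550, 0]) cylinder(h = 13, r = 265);


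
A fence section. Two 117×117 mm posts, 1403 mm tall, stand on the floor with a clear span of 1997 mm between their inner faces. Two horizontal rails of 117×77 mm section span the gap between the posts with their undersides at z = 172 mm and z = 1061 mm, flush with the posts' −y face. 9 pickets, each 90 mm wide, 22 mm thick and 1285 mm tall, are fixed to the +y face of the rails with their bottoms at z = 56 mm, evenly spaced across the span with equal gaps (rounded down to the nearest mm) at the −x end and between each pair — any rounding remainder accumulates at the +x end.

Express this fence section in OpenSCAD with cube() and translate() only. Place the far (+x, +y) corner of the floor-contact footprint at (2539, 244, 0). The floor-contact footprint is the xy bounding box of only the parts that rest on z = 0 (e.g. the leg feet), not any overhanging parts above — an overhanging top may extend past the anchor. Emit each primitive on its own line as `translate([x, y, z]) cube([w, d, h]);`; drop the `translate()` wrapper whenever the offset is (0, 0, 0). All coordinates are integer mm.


translate([308, 127, 0]) cube([117, 117, 1403]);
translate([2422, 127, 0]) cube([117, 117, 1403]);
translate([425, 127, 172]) cube([1997, 117, 77]);
translate([425, 127, 1061]) cube([1997, 117, 77]);
translate([543, 244, 56]) cube([90, 22, 1285]);
translate([751, 244, 56]) cube([90, 22, 1285]);
translate([959, 244, 56]) cube([90, 22, 1285]);
translate([1167, 244, 56]) cube([90, 22, 1285]);
translate([1375, 244, 56]) cube([90, 22, 1285]);
translate([1583, 244, 56]) cube([90, 22, 1285]);
translate([1791, 244, 56]) cube([90, 22, 1285]);
translate([1999, 244, 56]) cube([90, 22, 1285]);
translate([2207, 244, 56]) cube([90, 22, 1285]);


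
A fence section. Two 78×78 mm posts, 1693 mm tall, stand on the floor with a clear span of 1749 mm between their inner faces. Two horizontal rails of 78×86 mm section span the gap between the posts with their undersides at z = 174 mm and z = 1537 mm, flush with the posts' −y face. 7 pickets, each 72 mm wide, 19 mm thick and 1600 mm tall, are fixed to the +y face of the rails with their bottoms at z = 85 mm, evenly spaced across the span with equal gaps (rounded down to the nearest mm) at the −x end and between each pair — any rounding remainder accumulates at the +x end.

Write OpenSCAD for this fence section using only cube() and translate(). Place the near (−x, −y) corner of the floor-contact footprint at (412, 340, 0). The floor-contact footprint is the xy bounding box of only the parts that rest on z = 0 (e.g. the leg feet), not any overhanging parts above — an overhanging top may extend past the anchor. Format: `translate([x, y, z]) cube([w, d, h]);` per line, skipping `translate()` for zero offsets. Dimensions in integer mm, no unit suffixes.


translate([412, 340, 0]) cube([78, 78, 1693]);
translate([2239, 340, 0]) cube([78, 78, 1693]);
translate([490, 340, 174]) cube([1749, 78, 86]);
translate([490, 340, 1537]) cube([1749, 78, 86]);
translate([645, 418, 85]) cube([72, 19, 1600]);
translate([872, 418, 85]) cube([72, 19, 1600]);
translate([1099, 418, 85]) cube([72, 19, 1600]);
translate([1326, 418, 85]) cube([72, 19, 1600]);
translate([1553, 418, 85]) cube([72, 19, 1600]);
translate([1780, 418, 85]) cube([72, 19, 1600]);
translate([2007, 418, 85]) cube([72, 19, 1600]);


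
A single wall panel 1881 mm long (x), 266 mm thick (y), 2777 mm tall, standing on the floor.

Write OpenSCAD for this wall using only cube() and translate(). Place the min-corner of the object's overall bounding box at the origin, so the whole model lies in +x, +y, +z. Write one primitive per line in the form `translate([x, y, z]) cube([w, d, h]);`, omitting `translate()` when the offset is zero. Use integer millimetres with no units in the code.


cube([1881, 266, 2777]);


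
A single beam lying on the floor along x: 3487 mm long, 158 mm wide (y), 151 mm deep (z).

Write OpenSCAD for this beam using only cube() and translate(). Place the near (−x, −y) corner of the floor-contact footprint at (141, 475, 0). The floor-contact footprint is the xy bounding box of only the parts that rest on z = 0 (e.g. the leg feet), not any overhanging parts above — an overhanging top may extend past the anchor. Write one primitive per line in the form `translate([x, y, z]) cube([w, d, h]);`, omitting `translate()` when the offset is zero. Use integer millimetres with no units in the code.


translate([141, 475, 0]) cube([3487, 158, 151]);


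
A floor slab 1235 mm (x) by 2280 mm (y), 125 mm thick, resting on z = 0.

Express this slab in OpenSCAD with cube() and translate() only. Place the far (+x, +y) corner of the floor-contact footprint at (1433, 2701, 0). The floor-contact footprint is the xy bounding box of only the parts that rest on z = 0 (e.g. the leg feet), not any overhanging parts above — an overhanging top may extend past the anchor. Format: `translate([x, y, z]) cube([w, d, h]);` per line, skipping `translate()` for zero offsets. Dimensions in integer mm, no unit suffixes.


translate([198, 421, 0]) cube([1235, 2280, 125]);


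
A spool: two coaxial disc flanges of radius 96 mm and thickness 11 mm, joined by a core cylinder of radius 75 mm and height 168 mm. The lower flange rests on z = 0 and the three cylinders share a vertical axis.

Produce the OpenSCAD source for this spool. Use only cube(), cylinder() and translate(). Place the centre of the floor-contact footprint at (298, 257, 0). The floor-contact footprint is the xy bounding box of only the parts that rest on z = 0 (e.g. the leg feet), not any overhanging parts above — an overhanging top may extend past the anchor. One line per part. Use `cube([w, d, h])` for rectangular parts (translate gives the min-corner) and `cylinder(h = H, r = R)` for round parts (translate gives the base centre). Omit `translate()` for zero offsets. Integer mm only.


translate([298, 257, 0]) cylinder(h = 11, r = 96);
translate([298, 257, 11]) cylinder(h = 168, r = 75);
translate([298, 257, 179]) cylinder(h = 11, r = 96);


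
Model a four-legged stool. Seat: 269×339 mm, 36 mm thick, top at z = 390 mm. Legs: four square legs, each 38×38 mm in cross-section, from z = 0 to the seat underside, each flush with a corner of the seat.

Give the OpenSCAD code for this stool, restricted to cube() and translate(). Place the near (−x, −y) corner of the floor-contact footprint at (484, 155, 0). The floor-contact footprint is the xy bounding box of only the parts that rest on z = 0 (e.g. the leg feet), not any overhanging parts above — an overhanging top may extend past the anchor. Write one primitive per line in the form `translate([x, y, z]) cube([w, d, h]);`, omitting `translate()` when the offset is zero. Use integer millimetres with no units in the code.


translate([484, 155, 354]) cube([269, 339, 36]);
translate([484, 155, 0]) cube([38, 38, 354]);
translate([715, 155, 0]) cube([38, 38, 354]);
translate([484, 456, 0]) cube([38, 38, 354]);
translate([715, 456, 0]) cube([38, 38, 354]);


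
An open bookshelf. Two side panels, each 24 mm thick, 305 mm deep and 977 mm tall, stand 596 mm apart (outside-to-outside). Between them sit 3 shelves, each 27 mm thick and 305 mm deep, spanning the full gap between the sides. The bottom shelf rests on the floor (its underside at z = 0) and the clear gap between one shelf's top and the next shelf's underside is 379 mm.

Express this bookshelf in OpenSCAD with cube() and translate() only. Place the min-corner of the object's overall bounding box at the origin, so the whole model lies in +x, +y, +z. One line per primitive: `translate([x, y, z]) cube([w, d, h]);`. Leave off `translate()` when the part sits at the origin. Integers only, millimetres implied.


cube([24, 305, 977]);
translate([572, 0, 0]) cube([24, 305, 977]);
translate([24, 0, 0]) cube([548, 305, 27]);
translate([24, 0, 406]) cube([548, 305, 27]);
translate([24, 0, 812]) cube([548, 305, 27]);


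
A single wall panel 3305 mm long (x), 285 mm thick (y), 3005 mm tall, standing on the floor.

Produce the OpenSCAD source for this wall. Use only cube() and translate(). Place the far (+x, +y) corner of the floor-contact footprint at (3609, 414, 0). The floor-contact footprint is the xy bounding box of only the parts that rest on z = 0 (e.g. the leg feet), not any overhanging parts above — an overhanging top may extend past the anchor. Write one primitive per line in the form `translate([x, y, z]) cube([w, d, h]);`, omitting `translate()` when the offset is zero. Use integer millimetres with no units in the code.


translate([304, 129, 0]) cube([3305, 285, 3005]);


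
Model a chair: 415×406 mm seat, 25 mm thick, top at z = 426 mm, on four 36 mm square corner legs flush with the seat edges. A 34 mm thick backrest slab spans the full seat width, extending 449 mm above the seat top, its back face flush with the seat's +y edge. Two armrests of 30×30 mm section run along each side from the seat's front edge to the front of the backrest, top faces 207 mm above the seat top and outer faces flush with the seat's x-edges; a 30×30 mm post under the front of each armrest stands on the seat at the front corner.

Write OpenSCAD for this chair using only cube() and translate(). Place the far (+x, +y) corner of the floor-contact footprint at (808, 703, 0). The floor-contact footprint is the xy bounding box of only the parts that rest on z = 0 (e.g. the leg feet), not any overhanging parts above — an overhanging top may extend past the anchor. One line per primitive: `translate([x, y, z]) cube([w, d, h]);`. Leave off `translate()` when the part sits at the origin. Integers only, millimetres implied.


// leg_h = 426 - 25 = 401
// arm post h = 207 - 30 = 177
translate([393, 297, 401]) cube([415, 406, 25]);
translate([393, 297, 0]) cube([36, 36, 401]);
translate([772, 297, 0]) cube([36, 36, 401]);
translate([393, 667, 0]) cube([36, 36, 401]);
translate([772, 667, 0]) cube([36, 36, 401]);
translate([393, 669, 426]) cube([415, 34, 449]);
translate([393, 297, 603]) cube([30, 372, 30]);
translate([778, 297, 603]) cube([30, 372, 30]);
translate([393, 297, 426]) cube([30, 30, 177]);
translate([778, 297, 426]) cube([30, 30, 177]);


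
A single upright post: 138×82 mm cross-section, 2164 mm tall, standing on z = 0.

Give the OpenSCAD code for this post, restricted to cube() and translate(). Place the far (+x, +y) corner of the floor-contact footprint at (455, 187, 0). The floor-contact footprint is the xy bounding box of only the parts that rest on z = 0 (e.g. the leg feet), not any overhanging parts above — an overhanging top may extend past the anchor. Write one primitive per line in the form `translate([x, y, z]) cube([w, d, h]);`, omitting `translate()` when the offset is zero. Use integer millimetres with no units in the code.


translate([317, 105, 0]) cube([138, 82, 2164]);


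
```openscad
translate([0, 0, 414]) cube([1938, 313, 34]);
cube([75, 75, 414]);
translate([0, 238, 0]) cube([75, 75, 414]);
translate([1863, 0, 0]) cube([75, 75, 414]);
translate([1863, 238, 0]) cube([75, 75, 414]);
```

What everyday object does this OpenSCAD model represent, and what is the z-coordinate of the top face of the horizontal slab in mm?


A bench. The seat-top height is 448 mm.

A long slab on four corner posts — a bench. The slab sits at z = 414 with thickness 34, so the top is 414 + 34 = 448 mm.


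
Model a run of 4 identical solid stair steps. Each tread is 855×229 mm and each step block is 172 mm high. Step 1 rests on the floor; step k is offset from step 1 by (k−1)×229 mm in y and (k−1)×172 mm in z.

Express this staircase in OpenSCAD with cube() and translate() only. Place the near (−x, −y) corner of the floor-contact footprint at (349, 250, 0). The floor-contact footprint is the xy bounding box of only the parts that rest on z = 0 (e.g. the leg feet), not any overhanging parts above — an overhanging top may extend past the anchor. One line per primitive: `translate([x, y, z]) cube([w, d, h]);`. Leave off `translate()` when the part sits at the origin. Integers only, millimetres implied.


translate([349, 250, 0]) cube([855, 229, 172]);
translate([349, 479, 172]) cube([855, 229, 172]);
translate([349, 708, 344]) cube([855, 229, 172]);
translate([349, 937, 516]) cube([855, 229, 172]);


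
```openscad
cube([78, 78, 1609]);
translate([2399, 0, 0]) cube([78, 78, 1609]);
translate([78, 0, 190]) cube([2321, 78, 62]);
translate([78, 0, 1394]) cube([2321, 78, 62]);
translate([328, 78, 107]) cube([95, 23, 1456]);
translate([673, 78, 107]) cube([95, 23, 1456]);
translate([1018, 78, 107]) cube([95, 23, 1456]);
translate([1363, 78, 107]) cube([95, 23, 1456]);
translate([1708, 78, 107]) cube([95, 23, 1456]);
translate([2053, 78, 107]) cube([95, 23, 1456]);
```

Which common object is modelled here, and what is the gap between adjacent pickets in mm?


A fence section. The picket gap is 250 mm.

Two posts, two rails, 6 pickets — a fence section. Span 2321 mm holds 6 pickets of 95 mm with 7 equal gaps: ⌊(2321 − 6·95) / 7⌋ = 250 mm.


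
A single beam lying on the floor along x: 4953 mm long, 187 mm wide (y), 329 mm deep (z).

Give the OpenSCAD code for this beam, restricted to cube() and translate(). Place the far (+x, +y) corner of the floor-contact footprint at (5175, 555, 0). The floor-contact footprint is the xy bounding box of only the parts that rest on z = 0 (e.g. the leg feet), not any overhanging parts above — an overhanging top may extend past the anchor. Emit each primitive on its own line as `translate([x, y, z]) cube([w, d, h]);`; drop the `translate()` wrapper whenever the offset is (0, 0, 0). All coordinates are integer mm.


translate([222, 368, 0]) cube([4953, 187, 329]);


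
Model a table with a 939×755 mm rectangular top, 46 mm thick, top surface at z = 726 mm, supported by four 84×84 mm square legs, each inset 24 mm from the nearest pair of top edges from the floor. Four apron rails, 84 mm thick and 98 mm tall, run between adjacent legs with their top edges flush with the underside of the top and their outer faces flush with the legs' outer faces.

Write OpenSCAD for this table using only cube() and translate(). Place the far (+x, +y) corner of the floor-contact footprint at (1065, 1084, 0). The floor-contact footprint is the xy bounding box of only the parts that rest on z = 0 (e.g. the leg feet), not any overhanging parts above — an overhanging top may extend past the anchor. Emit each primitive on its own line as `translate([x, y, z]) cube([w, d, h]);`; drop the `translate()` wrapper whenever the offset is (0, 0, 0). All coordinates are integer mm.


// leg_h = 726 - 46 = 680
// apron z = 680 - 98 = 582
translate([150, 353, 680]) cube([939, 755, 46]);
translate([174, 377, 0]) cube([84, 84, 680]);
translate([981, 377, 0]) cube([84, 84, 680]);
translate([174, 1000, 0]) cube([84, 84, 680]);
translate([981, 1000, 0]) cube([84, 84, 680]);
translate([258, 377, 582]) cube([723, 84, 98]);
translate([258, 1000, 582]) cube([723, 84, 98]);
translate([174, 461, 582]) cube([84, 539, 98]);
translate([981, 461, 582]) cube([84, 539, 98]);


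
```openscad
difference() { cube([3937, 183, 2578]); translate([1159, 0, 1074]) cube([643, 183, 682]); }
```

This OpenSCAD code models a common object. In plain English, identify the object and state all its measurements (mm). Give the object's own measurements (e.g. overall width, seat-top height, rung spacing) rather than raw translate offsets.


A wall 3937 mm long (x), 183 mm thick (y), 2578 mm tall, with a rectangular window opening cut through it. The opening is 643 mm wide and 682 mm tall; its sill is at z = 1074 mm and its near (−x) edge is 1159 mm from the wall's −x end. The opening passes through the full wall thickness.


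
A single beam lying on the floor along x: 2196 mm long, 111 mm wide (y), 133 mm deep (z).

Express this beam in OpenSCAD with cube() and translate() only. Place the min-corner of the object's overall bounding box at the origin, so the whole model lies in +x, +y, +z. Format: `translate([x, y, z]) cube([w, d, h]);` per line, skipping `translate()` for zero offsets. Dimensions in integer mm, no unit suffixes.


cube([2196, 111, 133]);


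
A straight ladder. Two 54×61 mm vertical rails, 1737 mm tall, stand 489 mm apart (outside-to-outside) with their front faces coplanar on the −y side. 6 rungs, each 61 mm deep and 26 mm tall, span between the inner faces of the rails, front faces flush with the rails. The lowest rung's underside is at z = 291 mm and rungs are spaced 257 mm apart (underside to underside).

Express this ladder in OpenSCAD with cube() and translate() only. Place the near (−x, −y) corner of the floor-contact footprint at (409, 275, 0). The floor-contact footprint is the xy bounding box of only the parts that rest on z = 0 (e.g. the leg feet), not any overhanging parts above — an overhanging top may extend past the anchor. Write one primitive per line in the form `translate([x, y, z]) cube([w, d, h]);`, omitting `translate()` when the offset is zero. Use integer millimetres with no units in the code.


translate([409, 275, 0]) cube([54, 61, 1737]);
translate([844, 275, 0]) cube([54, 61, 1737]);
translate([463, 275, 291]) cube([381, 61, 26]);
translate([463, 275, 548]) cube([381, 61, 26]);
translate([463, 275, 805]) cube([381, 61, 26]);
translate([463, 275, 1062]) cube([381, 61, 26]);
translate([463, 275, 1319]) cube([381, 61, 26]);
translate([463, 275, 1576]) cube([381, 61, 26]);


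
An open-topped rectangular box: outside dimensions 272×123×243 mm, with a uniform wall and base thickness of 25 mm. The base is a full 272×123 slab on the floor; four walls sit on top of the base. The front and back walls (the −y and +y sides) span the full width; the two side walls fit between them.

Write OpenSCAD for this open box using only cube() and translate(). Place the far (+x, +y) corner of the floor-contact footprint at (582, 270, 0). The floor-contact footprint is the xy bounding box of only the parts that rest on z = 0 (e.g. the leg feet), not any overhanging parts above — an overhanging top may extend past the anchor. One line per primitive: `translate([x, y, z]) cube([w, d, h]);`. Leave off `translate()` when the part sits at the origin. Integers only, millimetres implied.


translate([310, 147, 0]) cube([272, 123, 25]);
translate([310, 147, 25]) cube([272, 25, 218]);
translate([310, 245, 25]) cube([272, 25, 218]);
translate([310, 172, 25]) cube([25, 73, 218]);
translate([557, 172, 25]) cube([25, 73, 218]);


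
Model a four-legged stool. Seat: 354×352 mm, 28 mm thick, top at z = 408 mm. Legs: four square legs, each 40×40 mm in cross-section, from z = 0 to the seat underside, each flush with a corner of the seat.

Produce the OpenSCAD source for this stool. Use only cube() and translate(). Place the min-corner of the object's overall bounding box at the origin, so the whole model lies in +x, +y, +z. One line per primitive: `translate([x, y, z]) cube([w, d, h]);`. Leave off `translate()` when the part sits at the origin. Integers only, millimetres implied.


translate([0, 0, 380]) cube([354, 352, 28]);
cube([40, 40, 380]);
translate([314, 0, 0]) cube([40, 40, 380]);
translate([0, 312, 0]) cube([40, 40, 380]);
translate([314, 312, 0]) cube([40, 40, 380]);


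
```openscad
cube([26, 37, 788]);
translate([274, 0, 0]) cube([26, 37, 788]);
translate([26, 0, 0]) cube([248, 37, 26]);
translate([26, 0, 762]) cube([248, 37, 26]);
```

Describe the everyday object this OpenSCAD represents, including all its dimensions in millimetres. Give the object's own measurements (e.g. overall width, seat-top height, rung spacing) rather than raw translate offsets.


A rectangular picture frame lying in the x–z plane (depth along y). The opening is 248 mm wide (x) by 736 mm tall (z), surrounded by a border 26 mm wide on all four sides. The frame is 37 mm deep and is made of two full-height vertical stiles with two horizontal rails fitted between them.


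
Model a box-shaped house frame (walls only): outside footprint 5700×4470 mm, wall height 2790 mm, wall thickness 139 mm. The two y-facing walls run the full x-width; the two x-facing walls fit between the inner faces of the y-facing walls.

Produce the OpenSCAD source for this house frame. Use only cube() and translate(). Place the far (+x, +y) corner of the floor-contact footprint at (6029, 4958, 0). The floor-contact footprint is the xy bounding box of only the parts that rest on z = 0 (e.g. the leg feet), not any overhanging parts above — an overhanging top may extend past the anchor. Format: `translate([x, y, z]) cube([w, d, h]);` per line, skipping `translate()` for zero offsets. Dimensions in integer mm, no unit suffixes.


translate([329, 488, 0]) cube([5700, 139, 2790]);
translate([329, 4819, 0]) cube([5700, 139, 2790]);
translate([329, 627, 0]) cube([139, 4192, 2790]);
translate([5890, 627, 0]) cube([139, 4192, 2790]);


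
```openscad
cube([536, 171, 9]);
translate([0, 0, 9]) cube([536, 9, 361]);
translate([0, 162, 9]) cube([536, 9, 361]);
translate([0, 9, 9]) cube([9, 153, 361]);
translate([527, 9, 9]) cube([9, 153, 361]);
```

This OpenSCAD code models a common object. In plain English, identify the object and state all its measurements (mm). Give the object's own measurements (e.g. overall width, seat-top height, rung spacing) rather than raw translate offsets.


An open-topped rectangular box: outside dimensions 536×171×370 mm, with a uniform wall and base thickness of 9 mm. The base is a full 536×171 slab on the floor; four walls sit on top of the base. The front and back walls (the −y and +y sides) span the full width; the two side walls fit between them.


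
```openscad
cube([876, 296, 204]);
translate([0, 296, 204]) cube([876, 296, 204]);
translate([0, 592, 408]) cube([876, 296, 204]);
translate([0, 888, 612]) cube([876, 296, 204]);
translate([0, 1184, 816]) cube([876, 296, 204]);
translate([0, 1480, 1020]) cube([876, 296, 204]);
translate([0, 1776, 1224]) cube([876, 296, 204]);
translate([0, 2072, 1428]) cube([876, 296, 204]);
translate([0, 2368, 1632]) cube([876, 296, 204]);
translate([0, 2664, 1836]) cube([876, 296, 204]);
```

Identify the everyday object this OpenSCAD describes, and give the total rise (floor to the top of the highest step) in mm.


A staircase. The total rise is 2040 mm.

10 identical blocks, each offset up and back from the previous — a staircase. Each step is 204 mm tall and there are 10 of them, so the total rise is 10 × 204 = 2040 mm.


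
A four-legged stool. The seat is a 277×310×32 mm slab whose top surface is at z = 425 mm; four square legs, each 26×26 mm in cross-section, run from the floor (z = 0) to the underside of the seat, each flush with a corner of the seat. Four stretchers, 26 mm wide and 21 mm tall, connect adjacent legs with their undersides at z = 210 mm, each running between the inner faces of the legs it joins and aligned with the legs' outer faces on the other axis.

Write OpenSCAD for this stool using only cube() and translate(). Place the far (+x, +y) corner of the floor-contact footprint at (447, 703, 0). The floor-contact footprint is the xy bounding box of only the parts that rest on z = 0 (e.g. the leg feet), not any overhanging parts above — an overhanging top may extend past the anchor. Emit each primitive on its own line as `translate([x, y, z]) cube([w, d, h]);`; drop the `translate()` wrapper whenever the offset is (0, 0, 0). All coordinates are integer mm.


// leg_h = 425 - 32 = 393
// stretcher span = 277 - 2*26 = 225
translate([170, 393, 393]) cube([277, 310, 32]);
translate([170, 393, 0]) cube([26, 26, 393]);
translate([421, 393, 0]) cube([26, 26, 393]);
translate([170, 677, 0]) cube([26, 26, 393]);
translate([421, 677, 0]) cube([26, 26, 393]);
translate([196, 393, 210]) cube([225, 26, 21]);
translate([196, 677, 210]) cube([225, 26, 21]);
translate([170, 419, 210]) cube([26, 258, 21]);
translate([421, 419, 210]) cube([26, 258, 21]);


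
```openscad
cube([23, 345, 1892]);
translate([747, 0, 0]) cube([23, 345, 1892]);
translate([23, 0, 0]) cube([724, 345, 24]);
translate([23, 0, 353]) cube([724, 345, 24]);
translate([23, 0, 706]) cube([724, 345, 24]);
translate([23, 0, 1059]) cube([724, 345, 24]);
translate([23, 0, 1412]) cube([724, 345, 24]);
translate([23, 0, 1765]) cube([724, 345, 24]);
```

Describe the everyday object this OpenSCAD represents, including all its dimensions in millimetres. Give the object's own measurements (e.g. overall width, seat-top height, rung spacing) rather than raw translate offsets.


An open bookshelf. Two side panels, each 23 mm thick, 345 mm deep and 1892 mm tall, stand 770 mm apart (outside-to-outside). Between them sit 6 shelves, each 24 mm thick and 345 mm deep, spanning the full gap between the sides. The bottom shelf rests on the floor (its underside at z = 0) and the clear gap between one shelf's top and the next shelf's underside is 329 mm.
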